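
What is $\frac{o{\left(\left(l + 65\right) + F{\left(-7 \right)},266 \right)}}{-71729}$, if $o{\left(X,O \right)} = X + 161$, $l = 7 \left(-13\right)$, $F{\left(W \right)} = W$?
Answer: $- \frac{128}{71729} \approx -0.0017845$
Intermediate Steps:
$l = -91$
$o{\left(X,O \right)} = 161 + X$
$\frac{o{\left(\left(l + 65\right) + F{\left(-7 \right)},266 \right)}}{-71729} = \frac{161 + \left(\left(-91 + 65\right) - 7\right)}{-71729} = \left(161 - 33\right) \left(- \frac{1}{71729}\right) = 128 \left(- \frac{1}{71729}\right) = - \frac{128}{71729}$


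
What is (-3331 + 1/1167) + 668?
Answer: -3107720/1167 ≈ -2663.0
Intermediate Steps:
(-3331 + 1/1167) + 668 = -3887276/1167 + 668 = -3107720/1167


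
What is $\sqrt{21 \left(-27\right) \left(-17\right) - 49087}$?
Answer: $2 i \sqrt{9862} \approx 198.62 i$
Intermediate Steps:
$\sqrt{21 \left(-27\right) \left(-17\right) - 49087} = \sqrt{\left(-567\right) \left(-17\right) - 49087} = \sqrt{9639 - 49087} = \sqrt{-39448} = 2 i \sqrt{9862}$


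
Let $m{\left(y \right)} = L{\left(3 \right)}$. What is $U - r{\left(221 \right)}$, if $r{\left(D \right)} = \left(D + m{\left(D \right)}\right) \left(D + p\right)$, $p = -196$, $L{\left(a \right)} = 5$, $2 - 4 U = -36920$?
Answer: $\frac{7161}{2} \approx 3580.5$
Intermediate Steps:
$U = \frac{18461}{2}$ ($U = \frac{1}{2} - -9230 = \frac{1}{2} + 9230 = \frac{18461}{2} \approx 9230.5$)
$m{\left(y \right)} = 5$
$r{\left(D \right)} = \left(-196 + D\right) \left(5 + D\right)$ ($r{\left(D \right)} = \left(D + 5\right) \left(D - 196\right) = \left(5 + D\right) \left(-196 + D\right) = \left(-196 + D\right) \left(5 + D\right)$)
$U - r{\left(221 \right)} = \frac{18461}{2} - \left(-980 + 221^{2} - 42211\right) = \frac{18461}{2} - \left(-980 + 48841 - 42211\right) = \frac{18461}{2} - 5650 = \frac{7161}{2}$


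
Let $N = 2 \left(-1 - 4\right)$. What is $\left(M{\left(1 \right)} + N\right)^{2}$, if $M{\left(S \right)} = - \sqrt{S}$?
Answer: $121$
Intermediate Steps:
$N = -10$ ($N = 2 \left(-5\right) = -10$)
$\left(M{\left(1 \right)} + N\right)^{2} = \left(- \sqrt{1} - 10\right)^{2} = \left(\left(-1\right) 1 - 10\right)^{2} = \left(-1 - 10\right)^{2} = \left(-11\right)^{2} = 121$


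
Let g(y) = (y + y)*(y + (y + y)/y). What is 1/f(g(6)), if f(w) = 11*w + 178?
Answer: 1/1234 ≈ 0.00081037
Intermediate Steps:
g(y) = 2*y*(2 + y) (g(y) = (2*y)*(y + (2*y)/y) = (2*y)*(y + 2) = (2*y)*(2 + y) = 2*y*(2 + y))
f(w) = 178 + 11*w
1/f(g(6)) = 1/(178 + 11*(2*6*(2 + 6))) = 1/(178 + 11*(2*6*8)) = 1/(178 + 11*96) = 1/(178 + 1056) = 1/1234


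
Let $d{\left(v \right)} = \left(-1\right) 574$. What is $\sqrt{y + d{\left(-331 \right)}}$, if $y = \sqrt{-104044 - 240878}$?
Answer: $\sqrt{-574 + i \sqrt{344922}} \approx 11.118 + 26.412 i$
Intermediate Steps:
$d{\left(v \right)} = -574$
$y = i \sqrt{344922}$ ($y = \sqrt{-344922} = i \sqrt{344922} \approx 587.3 i$)
$\sqrt{y + d{\left(-331 \right)}} = \sqrt{i \sqrt{344922} - 574} = \sqrt{-574 + i \sqrt{344922}}$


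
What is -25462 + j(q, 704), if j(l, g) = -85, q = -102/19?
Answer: -25547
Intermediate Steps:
q = -102/19 (q = -102*1/19 = -102/19 ≈ -5.3684)
-25462 + j(q, 704) = -25462 - 85 = -25547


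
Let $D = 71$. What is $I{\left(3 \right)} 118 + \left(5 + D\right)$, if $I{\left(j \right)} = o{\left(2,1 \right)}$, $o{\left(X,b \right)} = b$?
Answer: $194$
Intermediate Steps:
$I{\left(j \right)} = 1$
$I{\left(3 \right)} 118 + \left(5 + D\right) = 1 \cdot 118 + \left(5 + 71\right) = 118 + 76 = 194$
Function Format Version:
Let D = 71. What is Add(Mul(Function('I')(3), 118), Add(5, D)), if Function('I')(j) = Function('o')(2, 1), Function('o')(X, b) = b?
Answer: 194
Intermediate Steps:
Function('I')(j) = 1
Add(Mul(Function('I')(3), 118), Add(5, D)) = Add(Mul(1, 118), Add(5, 71)) = Add(118, 76) = 194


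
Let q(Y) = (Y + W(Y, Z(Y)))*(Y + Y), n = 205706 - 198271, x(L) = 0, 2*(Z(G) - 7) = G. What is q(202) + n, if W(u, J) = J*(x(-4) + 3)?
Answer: 219939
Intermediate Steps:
Z(G) = 7 + G/2
n = 7435
W(u, J) = 3*J (W(u, J) = J*(0 + 3) = J*3 = 3*J)
q(Y) = 2*Y*(21 + 5*Y/2) (q(Y) = (Y + 3*(7 + Y/2))*(Y + Y) = (Y + (21 + 3*Y/2))*(2*Y) = (21 + 5*Y/2)*(2*Y) = 2*Y*(21 + 5*Y/2))
q(202) + n = 202*(42 + 5*202) + 7435 = 202*(42 + 1010) + 7435 = 202*1052 + 7435 = 212504 + 7435 = 219939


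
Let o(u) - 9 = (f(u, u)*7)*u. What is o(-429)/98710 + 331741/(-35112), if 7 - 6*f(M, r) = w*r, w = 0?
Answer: -16434426497/1732952760 ≈ -9.4835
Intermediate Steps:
f(M, r) = 7/6 (f(M, r) = 7/6 - 0*r = 7/6 - 1/6*0 = 7/6 + 0 = 7/6)
o(u) = 9 + 49*u/6 (o(u) = 9 + ((7/6)*7)*u = 9 + 49*u/6)
o(-429)/98710 + 331741/(-35112) = (9 + (49/6)*(-429))/98710 + 331741/(-35112) = (9 - 7007/2)*(1/98710) + 331741*(-1/35112) = -6989/2*1/98710 - 331741/35112 = -6989/197420 - 331741/35112 = -16434426497/1732952760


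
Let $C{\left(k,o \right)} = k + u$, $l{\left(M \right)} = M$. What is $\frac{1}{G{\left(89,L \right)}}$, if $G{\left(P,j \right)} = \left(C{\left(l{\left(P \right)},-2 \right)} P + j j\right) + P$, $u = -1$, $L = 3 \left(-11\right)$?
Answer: $\frac{1}{9010} \approx 0.00011099$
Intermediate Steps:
$L = -33$
$C{\left(k,o \right)} = -1 + k$ ($C{\left(k,o \right)} = k - 1 = -1 + k$)
$G{\left(P,j \right)} = P + j^{2} + P \left(-1 + P\right)$ ($G{\left(P,j \right)} = \left(\left(-1 + P\right) P + j j\right) + P = \left(P \left(-1 + P\right) + j^{2}\right) + P = \left(j^{2} + P \left(-1 + P\right)\right) + P = P + j^{2} + P \left(-1 + P\right)$)
$\frac{1}{G{\left(89,L \right)}} = \frac{1}{89^{2} + \left(-33\right)^{2}} = \frac{1}{7921 + 1089} = \frac{1}{9010}$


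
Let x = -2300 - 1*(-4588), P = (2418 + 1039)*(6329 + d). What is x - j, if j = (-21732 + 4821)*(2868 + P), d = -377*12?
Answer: 105571198271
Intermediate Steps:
d = -4524
P = 6239885 (P = (2418 + 1039)*(6329 - 4524) = 3457*1805 = 6239885)
x = 2288 (x = -2300 + 4588 = 2288)
j = -105571195983 (j = (-21732 + 4821)*(2868 + 6239885) = -16911*6242753 = -105571195983)
x - j = 2288 - 1*(-105571195983) = 2288 + 105571195983 = 105571198271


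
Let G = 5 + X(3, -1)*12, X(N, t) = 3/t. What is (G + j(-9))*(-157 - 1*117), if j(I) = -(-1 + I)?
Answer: 5754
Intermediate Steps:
G = -31 (G = 5 + (3/(-1))*12 = 5 + (3*(-1))*12 = 5 - 3*12 = 5 - 36 = -31)
j(I) = 1 - I
(G + j(-9))*(-157 - 1*117) = (-31 + (1 - 1*(-9)))*(-157 - 1*117) = (-31 + (1 + 9))*(-157 - 117) = (-31 + 10)*(-274) = -21*(-274) = 5754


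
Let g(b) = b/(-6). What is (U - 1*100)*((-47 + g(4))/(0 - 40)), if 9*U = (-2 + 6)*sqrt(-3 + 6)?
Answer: -715/6 + 143*sqrt(3)/270 ≈ -118.25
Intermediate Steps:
g(b) = -b/6 (g(b) = b*(-1/6) = -b/6)
U = 4*sqrt(3)/9 (U = ((-2 + 6)*sqrt(-3 + 6))/9 = (4*sqrt(3))/9 = 4*sqrt(3)/9 ≈ 0.76980)
(U - 1*100)*((-47 + g(4))/(0 - 40)) = (4*sqrt(3)/9 - 1*100)*((-47 - 1/6*4)/(0 - 40)) = (4*sqrt(3)/9 - 100)*((-47 - 2/3)/(-40)) = (-100 + 4*sqrt(3)/9)*(-143/3*(-1/40)) = (-100 + 4*sqrt(3)/9)*(143/120) = -715/6 + 143*sqrt(3)/270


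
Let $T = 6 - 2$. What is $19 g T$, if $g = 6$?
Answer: $456$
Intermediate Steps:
$T = 4$ ($T = 6 - 2 = 4$)
$19 g T = 19 \cdot 6 \cdot 4 = 114 \cdot 4 = 456$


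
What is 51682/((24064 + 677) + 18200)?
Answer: 51682/42941 ≈ 1.2036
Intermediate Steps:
51682/((24064 + 677) + 18200) = 51682/(24741 + 18200) = 51682/42941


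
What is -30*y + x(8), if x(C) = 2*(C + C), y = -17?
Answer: 542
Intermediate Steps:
x(C) = 4*C (x(C) = 2*(2*C) = 4*C)
-30*y + x(8) = -30*(-17) + 4*8 = 510 + 32 = 542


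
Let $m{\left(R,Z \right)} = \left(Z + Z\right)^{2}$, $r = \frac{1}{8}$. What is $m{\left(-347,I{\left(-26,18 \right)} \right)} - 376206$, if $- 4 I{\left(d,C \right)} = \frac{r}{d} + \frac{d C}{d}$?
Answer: $- \frac{65090695487}{173056} \approx -3.7613 \cdot 10^{5}$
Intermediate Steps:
$r = \frac{1}{8} \approx 0.125$
$I{\left(d,C \right)} = - \frac{C}{4} - \frac{1}{32 d}$ ($I{\left(d,C \right)} = - \frac{\frac{1}{8 d} + \frac{d C}{d}}{4} = - \frac{\frac{1}{8 d} + \frac{C d}{d}}{4} = - \frac{\frac{1}{8 d} + C}{4} = - \frac{C + \frac{1}{8 d}}{4} = - \frac{C}{4} - \frac{1}{32 d}$)
$m{\left(R,Z \right)} = 4 Z^{2}$ ($m{\left(R,Z \right)} = \left(2 Z\right)^{2} = 4 Z^{2}$)
$m{\left(-347,I{\left(-26,18 \right)} \right)} - 376206 = 4 \left(\left(- \frac{1}{4}\right) 18 - \frac{1}{32 \left(-26\right)}\right)^{2} - 376206 = 4 \left(- \frac{9}{2} - - \frac{1}{832}\right)^{2} - 376206 = 4 \left(- \frac{9}{2} + \frac{1}{832}\right)^{2} - 376206 = 4 \left(- \frac{3743}{832}\right)^{2} - 376206 = 4 \cdot \frac{14010049}{692224} - 376206 = \frac{14010049}{173056} - 376206 = - \frac{65090695487}{173056}$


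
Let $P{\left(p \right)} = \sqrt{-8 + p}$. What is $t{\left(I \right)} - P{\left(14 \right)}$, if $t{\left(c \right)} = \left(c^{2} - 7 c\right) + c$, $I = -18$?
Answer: $432 - \sqrt{6} \approx 429.55$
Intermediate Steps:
$t{\left(c \right)} = c^{2} - 6 c$
$t{\left(I \right)} - P{\left(14 \right)} = - 18 \left(-6 - 18\right) - \sqrt{-8 + 14} = \left(-18\right) \left(-24\right) - \sqrt{6} = 432 - \sqrt{6}$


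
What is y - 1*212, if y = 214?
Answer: 2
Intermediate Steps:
y - 1*212 = 214 - 1*212 = 214 - 212 = 2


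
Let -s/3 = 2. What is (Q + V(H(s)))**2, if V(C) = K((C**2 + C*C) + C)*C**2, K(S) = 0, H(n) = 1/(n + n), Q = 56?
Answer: 3136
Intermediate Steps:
s = -6 (s = -3*2 = -6)
H(n) = 1/(2*n)
V(C) = 0 (V(C) = 0*C**2 = 0)
(Q + V(H(s)))**2 = (56 + 0)**2 = 56**2 = 3136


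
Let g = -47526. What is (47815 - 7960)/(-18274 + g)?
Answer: -7971/13160 ≈ -0.60570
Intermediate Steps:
(47815 - 7960)/(-18274 + g) = (47815 - 7960)/(-18274 - 47526) = 39855/(-65800) = 39855*(-1/65800) = -7971/13160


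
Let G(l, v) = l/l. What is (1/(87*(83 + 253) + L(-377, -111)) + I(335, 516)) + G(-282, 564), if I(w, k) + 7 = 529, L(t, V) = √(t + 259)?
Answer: 223454364449/427254971 - I*√118/854509942 ≈ 523.0 - 1.2712e-8*I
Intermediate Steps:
L(t, V) = √(259 + t)
I(w, k) = 522 (I(w, k) = -7 + 529 = 522)
G(l, v) = 1
(1/(87*(83 + 253) + L(-377, -111)) + I(335, 516)) + G(-282, 564) = (1/(87*(83 + 253) + √(259 - 377)) + 522) + 1 = (1/(87*336 + √(-118)) + 522) + 1 = (1/(29232 + I*√118) + 522) + 1 = (522 + 1/(29232 + I*√118)) + 1 = 523 + 1/(29232 + I*√118)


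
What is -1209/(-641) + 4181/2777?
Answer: 6037414/1780057 ≈ 3.3917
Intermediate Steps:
-1209/(-641) + 4181/2777 = -1209*(-1/641) + 4181*(1/2777) = 1209/641 + 4181/2777 = 6037414/1780057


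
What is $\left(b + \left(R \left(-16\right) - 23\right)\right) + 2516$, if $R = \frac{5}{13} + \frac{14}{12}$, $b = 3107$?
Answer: $\frac{217432}{39} \approx 5575.2$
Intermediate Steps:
$R = \frac{121}{78}$ ($R = 5 \cdot \frac{1}{13} + 14 \cdot \frac{1}{12} = \frac{5}{13} + \frac{7}{6} = \frac{121}{78} \approx 1.5513$)
$\left(b + \left(R \left(-16\right) - 23\right)\right) + 2516 = \left(3107 + \left(\frac{121}{78} \left(-16\right) - 23\right)\right) + 2516 = \left(3107 - \frac{1865}{39}\right) + 2516 = \frac{119308}{39} + 2516 = \frac{217432}{39}$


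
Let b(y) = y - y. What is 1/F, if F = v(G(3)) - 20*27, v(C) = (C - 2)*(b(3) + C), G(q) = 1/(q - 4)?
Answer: -1/537 ≈ -0.0018622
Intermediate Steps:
b(y) = 0
G(q) = 1/(-4 + q)
v(C) = C*(-2 + C) (v(C) = (C - 2)*(0 + C) = (-2 + C)*C = C*(-2 + C))
F = -537 (F = (-2 + 1/(-4 + 3))/(-4 + 3) - 20*27 = (-2 + 1/(-1))/(-1) - 540 = -(-2 - 1) - 540 = -1*(-3) - 540 = 3 - 540 = -537)
1/F = 1/(-537) = -1/537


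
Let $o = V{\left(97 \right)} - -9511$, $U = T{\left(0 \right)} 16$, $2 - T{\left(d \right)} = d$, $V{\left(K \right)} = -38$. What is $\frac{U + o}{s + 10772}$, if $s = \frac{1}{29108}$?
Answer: $\frac{276671540}{313551377} \approx 0.88238$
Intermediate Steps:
$s = \frac{1}{29108} \approx 3.4355 \cdot 10^{-5}$
$T{\left(d \right)} = 2 - d$
$U = 32$ ($U = \left(2 - 0\right) 16 = \left(2 + 0\right) 16 = 2 \cdot 16 = 32$)
$o = 9473$ ($o = -38 - -9511 = -38 + 9511 = 9473$)
$\frac{U + o}{s + 10772} = \frac{32 + 9473}{\frac{1}{29108} + 10772} = \frac{9505}{\frac{313551377}{29108}} = 9505 \cdot \frac{29108}{313551377} = \frac{276671540}{313551377}$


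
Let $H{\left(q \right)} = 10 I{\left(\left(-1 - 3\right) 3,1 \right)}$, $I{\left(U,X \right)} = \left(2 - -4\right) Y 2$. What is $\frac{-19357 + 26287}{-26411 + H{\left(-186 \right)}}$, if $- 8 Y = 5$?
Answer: $- \frac{3465}{13243} \approx -0.26165$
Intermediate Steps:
$Y = - \frac{5}{8}$ ($Y = \left(- \frac{1}{8}\right) 5 = - \frac{5}{8} \approx -0.625$)
$I{\left(U,X \right)} = - \frac{15}{2}$ ($I{\left(U,X \right)} = \left(2 - -4\right) \left(- \frac{5}{8}\right) 2 = \left(2 + 4\right) \left(- \frac{5}{8}\right) 2 = 6 \left(- \frac{5}{8}\right) 2 = \left(- \frac{15}{4}\right) 2 = - \frac{15}{2}$)
$H{\left(q \right)} = -75$ ($H{\left(q \right)} = 10 \left(- \frac{15}{2}\right) = -75$)
$\frac{-19357 + 26287}{-26411 + H{\left(-186 \right)}} = \frac{-19357 + 26287}{-26411 - 75} = \frac{6930}{-26486} = 6930 \left(- \frac{1}{26486}\right) = - \frac{3465}{13243}$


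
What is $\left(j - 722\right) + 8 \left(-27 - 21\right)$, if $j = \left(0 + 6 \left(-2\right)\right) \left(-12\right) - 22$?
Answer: $-984$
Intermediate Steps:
$j = 122$ ($j = \left(0 - 12\right) \left(-12\right) - 22 = \left(-12\right) \left(-12\right) - 22 = 144 - 22 = 122$)
$\left(j - 722\right) + 8 \left(-27 - 21\right) = \left(122 - 722\right) + 8 \left(-27 - 21\right) = -600 + 8 \left(-48\right) = -600 - 384 = -984$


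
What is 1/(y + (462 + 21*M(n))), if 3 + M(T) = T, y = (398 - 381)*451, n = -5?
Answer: 1/7961 ≈ 0.00012561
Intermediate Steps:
y = 7667 (y = 17*451 = 7667)
M(T) = -3 + T
1/(y + (462 + 21*M(n))) = 1/(7667 + (462 + 21*(-3 - 5))) = 1/(7667 + (462 + 21*(-8))) = 1/(7667 + (462 - 168)) = 1/(7667 + 294) = 1/7961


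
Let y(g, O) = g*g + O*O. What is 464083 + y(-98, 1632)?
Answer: 3137111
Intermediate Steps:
y(g, O) = O² + g² (y(g, O) = g² + O² = O² + g²)
464083 + y(-98, 1632) = 464083 + (1632² + (-98)²) = 464083 + (2663424 + 9604) = 464083 + 2673028 = 3137111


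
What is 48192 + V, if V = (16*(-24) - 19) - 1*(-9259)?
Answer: 57048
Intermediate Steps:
V = 8856 (V = (-384 - 19) + 9259 = -403 + 9259 = 8856)
48192 + V = 48192 + 8856 = 57048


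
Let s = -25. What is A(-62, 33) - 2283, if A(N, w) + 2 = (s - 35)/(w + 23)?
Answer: -32005/14 ≈ -2286.1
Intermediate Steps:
A(N, w) = -2 - 60/(23 + w) (A(N, w) = -2 + (-25 - 35)/(w + 23) = -2 - 60/(23 + w))
A(-62, 33) - 2283 = 2*(-53 - 1*33)/(23 + 33) - 2283 = 2*(-53 - 33)/56 - 2283 = 2*(1/56)*(-86) - 2283 = -43/14 - 2283 = -32005/14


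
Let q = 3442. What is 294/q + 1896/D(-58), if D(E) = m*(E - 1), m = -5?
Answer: 3306381/507695 ≈ 6.5125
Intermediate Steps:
D(E) = 5 - 5*E (D(E) = -5*(E - 1) = -5*(-1 + E) = 5 - 5*E)
294/q + 1896/D(-58) = 294/3442 + 1896/(5 - 5*(-58)) = 294*(1/3442) + 1896/(5 + 290) = 147/1721 + 1896/295 = 3306381/507695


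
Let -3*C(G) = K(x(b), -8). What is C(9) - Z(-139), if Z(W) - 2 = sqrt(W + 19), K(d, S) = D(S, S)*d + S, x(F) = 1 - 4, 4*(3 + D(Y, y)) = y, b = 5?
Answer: -13/3 - 2*I*sqrt(30) ≈ -4.3333 - 10.954*I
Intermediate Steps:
D(Y, y) = -3 + y/4
x(F) = -3
K(d, S) = S + d*(-3 + S/4) (K(d, S) = (-3 + S/4)*d + S = d*(-3 + S/4) + S = S + d*(-3 + S/4))
C(G) = -7/3 (C(G) = -(-8 + (1/4)*(-3)*(-12 - 8))/3 = -(-8 + (1/4)*(-3)*(-20))/3 = -(-8 + 15)/3 = -1/3*7 = -7/3)
Z(W) = 2 + sqrt(19 + W) (Z(W) = 2 + sqrt(W + 19) = 2 + sqrt(19 + W))
C(9) - Z(-139) = -7/3 - (2 + sqrt(19 - 139)) = -7/3 - (2 + sqrt(-120)) = -7/3 - (2 + 2*I*sqrt(30)) = -7/3 + (-2 - 2*I*sqrt(30)) = -13/3 - 2*I*sqrt(30)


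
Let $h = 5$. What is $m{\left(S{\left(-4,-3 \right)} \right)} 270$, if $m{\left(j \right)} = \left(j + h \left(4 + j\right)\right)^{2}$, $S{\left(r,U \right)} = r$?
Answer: $4320$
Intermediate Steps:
$m{\left(j \right)} = \left(20 + 6 j\right)^{2}$ ($m{\left(j \right)} = \left(j + 5 \left(4 + j\right)\right)^{2} = \left(j + \left(20 + 5 j\right)\right)^{2} = \left(20 + 6 j\right)^{2}$)
$m{\left(S{\left(-4,-3 \right)} \right)} 270 = 4 \left(10 + 3 \left(-4\right)\right)^{2} \cdot 270 = 4 \left(10 - 12\right)^{2} \cdot 270 = 4 \left(-2\right)^{2} \cdot 270 = 4 \cdot 4 \cdot 270 = 16 \cdot 270 = 4320$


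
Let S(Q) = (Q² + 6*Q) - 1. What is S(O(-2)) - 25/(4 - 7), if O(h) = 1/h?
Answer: 55/12 ≈ 4.5833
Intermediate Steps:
S(Q) = -1 + Q² + 6*Q
S(O(-2)) - 25/(4 - 7) = (-1 + (1/(-2))² + 6/(-2)) - 25/(4 - 7) = (-1 + (-½)² + 6*(-½)) - 25/(-3) = (-1 + ¼ - 3) - 25*(-⅓) = -15/4 + 25/3 = 55/12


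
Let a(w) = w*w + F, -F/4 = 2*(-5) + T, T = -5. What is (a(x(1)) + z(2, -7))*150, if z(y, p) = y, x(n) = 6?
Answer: 14700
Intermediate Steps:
F = 60 (F = -4*(2*(-5) - 5) = -4*(-10 - 5) = -4*(-15) = 60)
a(w) = 60 + w² (a(w) = w*w + 60 = w² + 60 = 60 + w²)
(a(x(1)) + z(2, -7))*150 = ((60 + 6²) + 2)*150 = ((60 + 36) + 2)*150 = (96 + 2)*150 = 98*150 = 14700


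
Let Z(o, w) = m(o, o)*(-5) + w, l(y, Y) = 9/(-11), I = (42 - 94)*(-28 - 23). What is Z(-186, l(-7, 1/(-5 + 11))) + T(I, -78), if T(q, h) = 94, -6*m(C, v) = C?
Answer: -680/11 ≈ -61.818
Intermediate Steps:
m(C, v) = -C/6
I = 2652 (I = -52*(-51) = 2652)
l(y, Y) = -9/11 (l(y, Y) = 9*(-1/11) = -9/11)
Z(o, w) = w + 5*o/6 (Z(o, w) = -o/6*(-5) + w = 5*o/6 + w = w + 5*o/6)
Z(-186, l(-7, 1/(-5 + 11))) + T(I, -78) = (-9/11 + (⅚)*(-186)) + 94 = (-9/11 - 155) + 94 = -1714/11 + 94 = -680/11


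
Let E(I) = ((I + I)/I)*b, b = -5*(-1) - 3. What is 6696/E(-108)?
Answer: 1674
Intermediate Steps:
b = 2 (b = 5 - 3 = 2)
E(I) = 4 (E(I) = ((I + I)/I)*2 = ((2*I)/I)*2 = 2*2 = 4)
6696/E(-108) = 6696/4 = 6696*(¼) = 1674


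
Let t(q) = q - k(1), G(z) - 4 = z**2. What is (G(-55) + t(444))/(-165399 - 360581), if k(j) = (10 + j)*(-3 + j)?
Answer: -699/105196 ≈ -0.0066447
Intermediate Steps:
k(j) = (-3 + j)*(10 + j)
G(z) = 4 + z**2
t(q) = 22 + q (t(q) = q - (-30 + 1**2 + 7*1) = q - (-30 + 1 + 7) = q - 1*(-22) = q + 22 = 22 + q)
(G(-55) + t(444))/(-165399 - 360581) = ((4 + (-55)**2) + (22 + 444))/(-165399 - 360581) = ((4 + 3025) + 466)/(-525980) = (3029 + 466)*(-1/525980) = 3495*(-1/525980) = -699/105196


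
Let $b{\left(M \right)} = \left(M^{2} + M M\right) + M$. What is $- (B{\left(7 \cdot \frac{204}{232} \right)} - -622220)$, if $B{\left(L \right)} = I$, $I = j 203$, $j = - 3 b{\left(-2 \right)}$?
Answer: $-618566$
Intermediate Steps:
$b{\left(M \right)} = M + 2 M^{2}$ ($b{\left(M \right)} = \left(M^{2} + M^{2}\right) + M = 2 M^{2} + M = M + 2 M^{2}$)
$j = -18$ ($j = - 3 \left(- 2 \left(1 + 2 \left(-2\right)\right)\right) = - 3 \left(- 2 \left(1 - 4\right)\right) = - 3 \left(\left(-2\right) \left(-3\right)\right) = \left(-3\right) 6 = -18$)
$I = -3654$ ($I = \left(-18\right) 203 = -3654$)
$B{\left(L \right)} = -3654$
$- (B{\left(7 \cdot \frac{204}{232} \right)} - -622220) = - (-3654 - -622220) = - (-3654 + 622220) = \left(-1\right) 618566 = -618566$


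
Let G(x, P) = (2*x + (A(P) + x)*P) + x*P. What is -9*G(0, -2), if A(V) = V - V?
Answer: 0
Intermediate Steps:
A(V) = 0
G(x, P) = 2*x + 2*P*x (G(x, P) = (2*x + (0 + x)*P) + x*P = (2*x + x*P) + P*x = (2*x + P*x) + P*x = 2*x + 2*P*x)
-9*G(0, -2) = -18*0*(1 - 2) = -18*0*(-1) = -9*0 = 0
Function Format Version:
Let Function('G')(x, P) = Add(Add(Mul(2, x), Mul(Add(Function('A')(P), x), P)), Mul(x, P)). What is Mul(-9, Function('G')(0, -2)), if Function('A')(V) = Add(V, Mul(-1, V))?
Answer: 0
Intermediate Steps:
Function('A')(V) = 0
Function('G')(x, P) = Add(Mul(2, x), Mul(2, P, x)) (Function('G')(x, P) = Add(Add(Mul(2, x), Mul(Add(0, x), P)), Mul(x, P)) = Add(Add(Mul(2, x), Mul(x, P)), Mul(P, x)) = Add(Add(Mul(2, x), Mul(P, x)), Mul(P, x)) = Add(Mul(2, x), Mul(2, P, x)))
Mul(-9, Function('G')(0, -2)) = Mul(-9, Mul(2, 0, Add(1, -2))) = Mul(-9, Mul(2, 0, -1)) = Mul(-9, 0) = 0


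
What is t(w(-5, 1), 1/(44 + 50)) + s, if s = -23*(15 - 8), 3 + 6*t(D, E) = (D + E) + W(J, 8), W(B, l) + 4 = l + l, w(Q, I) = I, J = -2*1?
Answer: -89863/564 ≈ -159.33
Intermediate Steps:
J = -2
W(B, l) = -4 + 2*l (W(B, l) = -4 + (l + l) = -4 + 2*l)
t(D, E) = 3/2 + D/6 + E/6 (t(D, E) = -1/2 + ((D + E) + (-4 + 2*8))/6 = -1/2 + ((D + E) + (-4 + 16))/6 = -1/2 + ((D + E) + 12)/6 = -1/2 + (12 + D + E)/6 = -1/2 + (2 + D/6 + E/6) = 3/2 + D/6 + E/6)
s = -161 (s = -23*7 = -161)
t(w(-5, 1), 1/(44 + 50)) + s = (3/2 + (1/6)*1 + 1/(6*(44 + 50))) - 161 = (3/2 + 1/6 + (1/6)/94) - 161 = (3/2 + 1/6 + (1/6)*(1/94)) - 161 = (3/2 + 1/6 + 1/564) - 161 = 941/564 - 161 = -89863/564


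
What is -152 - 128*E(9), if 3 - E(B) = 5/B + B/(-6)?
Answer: -5912/9 ≈ -656.89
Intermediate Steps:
E(B) = 3 - 5/B + B/6 (E(B) = 3 - (5/B + B/(-6)) = 3 - (5/B + B*(-1/6)) = 3 - (5/B - B/6) = 3 + (-5/B + B/6) = 3 - 5/B + B/6)
-152 - 128*E(9) = -152 - 128*(3 - 5/9 + (1/6)*9) = -152 - 128*(3 - 5*1/9 + 3/2) = -152 - 128*(3 - 5/9 + 3/2) = -152 - 128*71/18 = -152 - 4544/9 = -5912/9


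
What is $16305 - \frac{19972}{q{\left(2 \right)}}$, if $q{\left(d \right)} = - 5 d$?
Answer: $\frac{91511}{5} \approx 18302.0$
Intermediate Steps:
$16305 - \frac{19972}{q{\left(2 \right)}} = 16305 - \frac{19972}{\left(-5\right) 2} = 16305 - \frac{19972}{-10} = 16305 - - \frac{9986}{5} = 16305 + \frac{9986}{5} = \frac{91511}{5}$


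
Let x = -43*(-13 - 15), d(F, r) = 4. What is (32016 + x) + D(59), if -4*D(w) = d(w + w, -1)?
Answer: 33219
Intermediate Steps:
D(w) = -1 (D(w) = -¼*4 = -1)
x = 1204 (x = -43*(-28) = 1204)
(32016 + x) + D(59) = (32016 + 1204) - 1 = 33220 - 1 = 33219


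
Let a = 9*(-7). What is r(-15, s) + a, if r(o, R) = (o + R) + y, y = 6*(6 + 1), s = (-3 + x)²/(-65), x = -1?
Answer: -2356/65 ≈ -36.246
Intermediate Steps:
s = -16/65 (s = (-3 - 1)²/(-65) = (-4)²*(-1/65) = 16*(-1/65) = -16/65 ≈ -0.24615)
y = 42 (y = 6*7 = 42)
r(o, R) = 42 + R + o (r(o, R) = (o + R) + 42 = (R + o) + 42 = 42 + R + o)
a = -63
r(-15, s) + a = (42 - 16/65 - 15) - 63 = 1739/65 - 63 = -2356/65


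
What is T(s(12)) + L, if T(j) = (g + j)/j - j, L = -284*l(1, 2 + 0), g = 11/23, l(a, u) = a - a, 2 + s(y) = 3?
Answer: 11/23 ≈ 0.47826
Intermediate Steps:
s(y) = 1 (s(y) = -2 + 3 = 1)
l(a, u) = 0
g = 11/23 (g = 11*(1/23) = 11/23 ≈ 0.47826)
L = 0 (L = -284*0 = 0)
T(j) = -j + (11/23 + j)/j (T(j) = (11/23 + j)/j - j = -j + (11/23 + j)/j)
T(s(12)) + L = (1 - 1*1 + (11/23)/1) + 0 = (1 - 1 + (11/23)*1) + 0 = (1 - 1 + 11/23) + 0 = 11/23 + 0 = 11/23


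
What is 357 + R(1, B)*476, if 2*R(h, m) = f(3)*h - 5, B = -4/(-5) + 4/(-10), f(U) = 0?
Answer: -833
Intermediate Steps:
B = 2/5 (B = -4*(-1/5) + 4*(-1/10) = 4/5 - 2/5 = 2/5 ≈ 0.40000)
R(h, m) = -5/2 (R(h, m) = (0*h - 5)/2 = (0 - 5)/2 = (1/2)*(-5) = -5/2)
357 + R(1, B)*476 = 357 - 5/2*476 = 357 - 1190 = -833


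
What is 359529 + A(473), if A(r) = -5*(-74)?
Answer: 359899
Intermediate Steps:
A(r) = 370
359529 + A(473) = 359529 + 370 = 359899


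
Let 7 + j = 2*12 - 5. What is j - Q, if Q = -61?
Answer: 73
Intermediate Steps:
j = 12 (j = -7 + (2*12 - 5) = -7 + (24 - 5) = -7 + 19 = 12)
j - Q = 12 - 1*(-61) = 12 + 61 = 73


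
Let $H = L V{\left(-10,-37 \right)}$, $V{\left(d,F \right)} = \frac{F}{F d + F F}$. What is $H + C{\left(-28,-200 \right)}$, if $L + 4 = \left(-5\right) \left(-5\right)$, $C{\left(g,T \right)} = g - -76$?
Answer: $\frac{2235}{47} \approx 47.553$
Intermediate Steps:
$C{\left(g,T \right)} = 76 + g$ ($C{\left(g,T \right)} = g + 76 = 76 + g$)
$L = 21$ ($L = -4 - -25 = -4 + 25 = 21$)
$V{\left(d,F \right)} = \frac{F}{F^{2} + F d}$ ($V{\left(d,F \right)} = \frac{F}{F d + F^{2}} = \frac{F}{F^{2} + F d}$)
$H = - \frac{21}{47}$ ($H = \frac{21}{-37 - 10} = \frac{21}{-47} = 21 \left(- \frac{1}{47}\right) = - \frac{21}{47} \approx -0.44681$)
$H + C{\left(-28,-200 \right)} = - \frac{21}{47} + \left(76 - 28\right) = - \frac{21}{47} + 48 = \frac{2235}{47}$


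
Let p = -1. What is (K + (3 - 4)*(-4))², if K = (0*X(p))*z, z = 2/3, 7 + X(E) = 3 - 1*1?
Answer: 16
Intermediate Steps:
X(E) = -5 (X(E) = -7 + (3 - 1*1) = -7 + (3 - 1) = -7 + 2 = -5)
z = ⅔ (z = 2*(⅓) = ⅔ ≈ 0.66667)
K = 0 (K = (0*(-5))*(⅔) = 0*(⅔) = 0)
(K + (3 - 4)*(-4))² = (0 + (3 - 4)*(-4))² = (0 - 1*(-4))² = (0 + 4)² = 4² = 16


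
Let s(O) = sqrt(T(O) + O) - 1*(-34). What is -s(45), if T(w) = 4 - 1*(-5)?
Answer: -34 - 3*sqrt(6) ≈ -41.348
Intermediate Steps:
T(w) = 9 (T(w) = 4 + 5 = 9)
s(O) = 34 + sqrt(9 + O) (s(O) = sqrt(9 + O) - 1*(-34) = sqrt(9 + O) + 34 = 34 + sqrt(9 + O))
-s(45) = -(34 + sqrt(9 + 45)) = -(34 + sqrt(54)) = -(34 + 3*sqrt(6)) = -34 - 3*sqrt(6)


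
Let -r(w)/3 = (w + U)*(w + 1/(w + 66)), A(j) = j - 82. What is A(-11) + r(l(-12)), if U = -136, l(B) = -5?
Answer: -134265/61 ≈ -2201.1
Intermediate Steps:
A(j) = -82 + j
r(w) = -3*(-136 + w)*(w + 1/(66 + w)) (r(w) = -3*(w - 136)*(w + 1/(w + 66)) = -3*(-136 + w)*(w + 1/(66 + w)))
A(-11) + r(l(-12)) = (-82 - 11) + 3*(136 - 1*(-5)³ + 70*(-5)² + 8975*(-5))/(66 - 5) = -93 + 3*(136 - 1*(-125) + 70*25 - 44875)/61 = -93 + 3*(1/61)*(136 + 125 + 1750 - 44875) = -93 + 3*(1/61)*(-42864) = -93 - 128592/61 = -134265/61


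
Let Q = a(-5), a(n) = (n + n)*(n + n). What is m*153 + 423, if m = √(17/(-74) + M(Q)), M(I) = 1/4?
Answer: 423 + 153*√111/74 ≈ 444.78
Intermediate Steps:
a(n) = 4*n² (a(n) = (2*n)*(2*n) = 4*n²)
Q = 100 (Q = 4*(-5)² = 4*25 = 100)
M(I) = ¼
m = √111/74 (m = √(17/(-74) + ¼) = √(17*(-1/74) + ¼) = √(-17/74 + ¼) = √(3/148) = √111/74 ≈ 0.14237)
m*153 + 423 = (√111/74)*153 + 423 = 153*√111/74 + 423 = 423 + 153*√111/74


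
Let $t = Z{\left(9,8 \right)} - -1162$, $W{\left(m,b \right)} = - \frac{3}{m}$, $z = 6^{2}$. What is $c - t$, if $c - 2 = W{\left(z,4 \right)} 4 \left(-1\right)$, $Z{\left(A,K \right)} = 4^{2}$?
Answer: $- \frac{3527}{3} \approx -1175.7$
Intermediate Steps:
$z = 36$
$Z{\left(A,K \right)} = 16$
$t = 1178$ ($t = 16 - -1162 = 16 + 1162 = 1178$)
$c = \frac{7}{3}$ ($c = 2 + - \frac{3}{36} \cdot 4 \left(-1\right) = 2 + \left(-3\right) \frac{1}{36} \cdot 4 \left(-1\right) = 2 + \left(- \frac{1}{12}\right) 4 \left(-1\right) = 2 - - \frac{1}{3} = 2 + \frac{1}{3} = \frac{7}{3} \approx 2.3333$)
$c - t = \frac{7}{3} - 1178 = - \frac{3527}{3}$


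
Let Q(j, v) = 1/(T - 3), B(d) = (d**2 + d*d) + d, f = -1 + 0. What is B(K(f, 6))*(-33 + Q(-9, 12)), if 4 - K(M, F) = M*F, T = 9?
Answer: -6895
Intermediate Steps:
f = -1
K(M, F) = 4 - F*M (K(M, F) = 4 - M*F = 4 - F*M)
B(d) = d + 2*d**2 (B(d) = (d**2 + d**2) + d = 2*d**2 + d = d + 2*d**2)
Q(j, v) = 1/6 (Q(j, v) = 1/(9 - 3) = 1/6)
B(K(f, 6))*(-33 + Q(-9, 12)) = ((4 - 1*6*(-1))*(1 + 2*(4 - 1*6*(-1))))*(-33 + 1/6) = ((4 + 6)*(1 + 2*(4 + 6)))*(-197/6) = (10*(1 + 2*10))*(-197/6) = (10*(1 + 20))*(-197/6) = (10*21)*(-197/6) = 210*(-197/6) = -6895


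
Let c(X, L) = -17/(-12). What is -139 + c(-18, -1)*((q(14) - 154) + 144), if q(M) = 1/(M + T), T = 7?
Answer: -38581/252 ≈ -153.10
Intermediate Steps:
q(M) = 1/(7 + M) (q(M) = 1/(M + 7) = 1/(7 + M))
c(X, L) = 17/12 (c(X, L) = -17*(-1/12) = 17/12)
-139 + c(-18, -1)*((q(14) - 154) + 144) = -139 + 17*((1/(7 + 14) - 154) + 144)/12 = -139 + 17*((1/21 - 154) + 144)/12 = -139 + 17*(-3233/21 + 144)/12 = -139 + (17/12)*(-209/21) = -139 - 3553/252 = -38581/252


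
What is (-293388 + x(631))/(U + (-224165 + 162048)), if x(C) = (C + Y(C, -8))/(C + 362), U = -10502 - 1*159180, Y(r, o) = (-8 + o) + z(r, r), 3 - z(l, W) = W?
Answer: 291334297/230176407 ≈ 1.2657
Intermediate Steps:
z(l, W) = 3 - W
Y(r, o) = -5 + o - r (Y(r, o) = (-8 + o) + (3 - r) = -5 + o - r)
U = -169682 (U = -10502 - 159180 = -169682)
x(C) = -13/(362 + C) (x(C) = (C + (-5 - 8 - C))/(C + 362) = (C + (-13 - C))/(362 + C) = -13/(362 + C))
(-293388 + x(631))/(U + (-224165 + 162048)) = (-293388 - 13/(362 + 631))/(-169682 + (-224165 + 162048)) = (-293388 - 13/993)/(-169682 - 62117) = (-293388 - 13*1/993)/(-231799) = (-293388 - 13/993)*(-1/231799) = -291334297/993*(-1/231799) = 291334297/230176407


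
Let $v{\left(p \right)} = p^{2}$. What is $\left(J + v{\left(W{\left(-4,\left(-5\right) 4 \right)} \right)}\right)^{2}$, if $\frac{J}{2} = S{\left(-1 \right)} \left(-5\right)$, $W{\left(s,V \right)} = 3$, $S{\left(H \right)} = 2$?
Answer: $121$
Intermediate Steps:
$J = -20$ ($J = 2 \cdot 2 \left(-5\right) = 2 \left(-10\right) = -20$)
$\left(J + v{\left(W{\left(-4,\left(-5\right) 4 \right)} \right)}\right)^{2} = \left(-20 + 3^{2}\right)^{2} = \left(-20 + 9\right)^{2} = \left(-11\right)^{2} = 121$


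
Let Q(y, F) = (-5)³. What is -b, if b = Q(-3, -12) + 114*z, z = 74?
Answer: -8311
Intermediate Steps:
Q(y, F) = -125
b = 8311 (b = -125 + 114*74 = -125 + 8436 = 8311)
-b = -1*8311 = -8311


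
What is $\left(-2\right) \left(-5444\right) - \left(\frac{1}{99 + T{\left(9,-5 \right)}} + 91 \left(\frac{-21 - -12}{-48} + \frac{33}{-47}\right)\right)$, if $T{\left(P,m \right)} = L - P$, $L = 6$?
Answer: $\frac{49337911}{4512} \approx 10935.0$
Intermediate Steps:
$T{\left(P,m \right)} = 6 - P$
$\left(-2\right) \left(-5444\right) - \left(\frac{1}{99 + T{\left(9,-5 \right)}} + 91 \left(\frac{-21 - -12}{-48} + \frac{33}{-47}\right)\right) = \left(-2\right) \left(-5444\right) - \left(\frac{1}{99 + \left(6 - 9\right)} + 91 \left(\frac{-21 - -12}{-48} + \frac{33}{-47}\right)\right) = 10888 - \left(\frac{1}{99 + \left(6 - 9\right)} + 91 \left(\left(-21 + 12\right) \left(- \frac{1}{48}\right) + 33 \left(- \frac{1}{47}\right)\right)\right) = 10888 - \left(\frac{1}{99 - 3} + 91 \left(\left(-9\right) \left(- \frac{1}{48}\right) - \frac{33}{47}\right)\right) = 10888 - \left(\frac{1}{96} + 91 \left(\frac{3}{16} - \frac{33}{47}\right)\right) = 10888 - \left(\frac{1}{96} + 91 \left(- \frac{387}{752}\right)\right) = 10888 - \left(\frac{1}{96} - \frac{35217}{752}\right) = 10888 - - \frac{211255}{4512} = 10888 + \frac{211255}{4512} = \frac{49337911}{4512}$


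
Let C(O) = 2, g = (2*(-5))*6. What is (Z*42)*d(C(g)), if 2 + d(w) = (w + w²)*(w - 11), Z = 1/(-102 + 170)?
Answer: -588/17 ≈ -34.588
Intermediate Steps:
Z = 1/68 ≈ 0.014706
g = -60 (g = -10*6 = -60)
d(w) = -2 + (-11 + w)*(w + w²) (d(w) = -2 + (w + w²)*(w - 11) = -2 + (w + w²)*(-11 + w) = -2 + (-11 + w)*(w + w²))
(Z*42)*d(C(g)) = ((1/68)*42)*(-2 + 2³ - 11*2 - 10*2²) = 21*(-2 + 8 - 22 - 10*4)/34 = 21*(-2 + 8 - 22 - 40)/34 = (21/34)*(-56) = -588/17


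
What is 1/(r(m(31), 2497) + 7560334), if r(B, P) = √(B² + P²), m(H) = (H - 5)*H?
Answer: 7560334/57158643306911 - √6884645/57158643306911 ≈ 1.3222e-7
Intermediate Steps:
m(H) = H*(-5 + H) (m(H) = (-5 + H)*H = H*(-5 + H))
1/(r(m(31), 2497) + 7560334) = 1/(√((31*(-5 + 31))² + 2497²) + 7560334) = 1/(√((31*26)² + 6235009) + 7560334) = 1/(√(806² + 6235009) + 7560334) = 1/(√(649636 + 6235009) + 7560334) = 1/(√6884645 + 7560334) = 1/(7560334 + √6884645)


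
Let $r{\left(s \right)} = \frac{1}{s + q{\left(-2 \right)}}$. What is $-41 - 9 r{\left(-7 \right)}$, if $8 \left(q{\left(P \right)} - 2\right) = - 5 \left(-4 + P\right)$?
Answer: $- \frac{169}{5} \approx -33.8$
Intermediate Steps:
$q{\left(P \right)} = \frac{9}{2} - \frac{5 P}{8}$ ($q{\left(P \right)} = 2 + \frac{\left(-5\right) \left(-4 + P\right)}{8} = 2 + \frac{20 - 5 P}{8} = 2 - \left(- \frac{5}{2} + \frac{5 P}{8}\right) = \frac{9}{2} - \frac{5 P}{8}$)
$r{\left(s \right)} = \frac{1}{\frac{23}{4} + s}$ ($r{\left(s \right)} = \frac{1}{s + \left(\frac{9}{2} - - \frac{5}{4}\right)} = \frac{1}{s + \left(\frac{9}{2} + \frac{5}{4}\right)} = \frac{1}{s + \frac{23}{4}} = \frac{1}{\frac{23}{4} + s}$)
$-41 - 9 r{\left(-7 \right)} = -41 - 9 \frac{4}{23 + 4 \left(-7\right)} = -41 - 9 \frac{4}{23 - 28} = -41 - 9 \frac{4}{-5} = -41 - 9 \cdot 4 \left(- \frac{1}{5}\right) = -41 - - \frac{36}{5} = -41 + \frac{36}{5} = - \frac{169}{5}$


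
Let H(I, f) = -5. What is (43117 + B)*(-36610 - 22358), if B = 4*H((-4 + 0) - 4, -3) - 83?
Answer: -2536449552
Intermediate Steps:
B = -103 (B = 4*(-5) - 83 = -20 - 83 = -103)
(43117 + B)*(-36610 - 22358) = (43117 - 103)*(-36610 - 22358) = 43014*(-58968) = -2536449552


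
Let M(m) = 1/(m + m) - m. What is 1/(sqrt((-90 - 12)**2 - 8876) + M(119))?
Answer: -6740398/715527009 - 113288*sqrt(382)/715527009 ≈ -0.012515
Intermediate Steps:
M(m) = 1/(2*m) - m
1/(sqrt((-90 - 12)**2 - 8876) + M(119)) = 1/(sqrt((-90 - 12)**2 - 8876) + ((1/2)/119 - 1*119)) = 1/(sqrt((-102)**2 - 8876) + ((1/2)*(1/119) - 119)) = 1/(sqrt(10404 - 8876) + (1/238 - 119)) = 1/(sqrt(1528) - 28321/238) = 1/(2*sqrt(382) - 28321/238) = 1/(-28321/238 + 2*sqrt(382))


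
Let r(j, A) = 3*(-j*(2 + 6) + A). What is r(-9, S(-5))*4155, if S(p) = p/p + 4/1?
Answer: 959805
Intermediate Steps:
S(p) = 5 (S(p) = 1 + 4*1 = 1 + 4 = 5)
r(j, A) = -24*j + 3*A (r(j, A) = 3*(-j*8 + A) = 3*(-8*j + A) = 3*(A - 8*j) = -24*j + 3*A)
r(-9, S(-5))*4155 = (-24*(-9) + 3*5)*4155 = (216 + 15)*4155 = 231*4155 = 959805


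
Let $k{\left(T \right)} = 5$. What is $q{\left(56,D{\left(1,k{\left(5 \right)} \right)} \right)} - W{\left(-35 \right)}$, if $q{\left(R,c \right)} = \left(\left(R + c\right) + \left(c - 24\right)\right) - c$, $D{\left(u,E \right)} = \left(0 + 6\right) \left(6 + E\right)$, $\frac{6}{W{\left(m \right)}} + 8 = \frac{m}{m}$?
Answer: $\frac{692}{7} \approx 98.857$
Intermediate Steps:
$W{\left(m \right)} = - \frac{6}{7}$ ($W{\left(m \right)} = \frac{6}{-8 + \frac{m}{m}} = \frac{6}{-8 + 1} = \frac{6}{-7} = 6 \left(- \frac{1}{7}\right) = - \frac{6}{7}$)
$D{\left(u,E \right)} = 36 + 6 E$ ($D{\left(u,E \right)} = 6 \left(6 + E\right) = 36 + 6 E$)
$q{\left(R,c \right)} = -24 + R + c$ ($q{\left(R,c \right)} = \left(\left(R + c\right) + \left(-24 + c\right)\right) - c = \left(-24 + R + 2 c\right) - c = -24 + R + c$)
$q{\left(56,D{\left(1,k{\left(5 \right)} \right)} \right)} - W{\left(-35 \right)} = \left(-24 + 56 + \left(36 + 6 \cdot 5\right)\right) - - \frac{6}{7} = \left(-24 + 56 + \left(36 + 30\right)\right) + \frac{6}{7} = \left(-24 + 56 + 66\right) + \frac{6}{7} = 98 + \frac{6}{7} = \frac{692}{7}$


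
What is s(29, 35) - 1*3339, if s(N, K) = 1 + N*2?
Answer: -3280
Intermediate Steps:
s(N, K) = 1 + 2*N
s(29, 35) - 1*3339 = (1 + 2*29) - 1*3339 = (1 + 58) - 3339 = 59 - 3339 = -3280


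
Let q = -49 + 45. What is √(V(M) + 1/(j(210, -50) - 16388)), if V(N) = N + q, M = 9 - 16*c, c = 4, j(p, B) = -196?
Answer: I*√4056682722/8292 ≈ 7.6812*I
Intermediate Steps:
q = -4
M = -55 (M = 9 - 16*4 = 9 - 1*64 = 9 - 64 = -55)
V(N) = -4 + N (V(N) = N - 4 = -4 + N)
√(V(M) + 1/(j(210, -50) - 16388)) = √((-4 - 55) + 1/(-196 - 16388)) = √(-59 + 1/(-16584)) = √(-59 - 1/16584) = √(-978457/16584) = I*√4056682722/8292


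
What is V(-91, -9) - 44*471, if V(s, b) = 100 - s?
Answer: -20533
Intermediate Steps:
V(-91, -9) - 44*471 = (100 - 1*(-91)) - 44*471 = (100 + 91) - 20724 = 191 - 20724 = -20533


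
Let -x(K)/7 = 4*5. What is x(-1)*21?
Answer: -2940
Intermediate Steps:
x(K) = -140 (x(K) = -28*5 = -7*20 = -140)
x(-1)*21 = -140*21 = -2940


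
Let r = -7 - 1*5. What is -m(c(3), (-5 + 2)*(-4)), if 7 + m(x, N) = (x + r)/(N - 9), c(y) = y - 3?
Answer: 11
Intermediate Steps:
c(y) = -3 + y
r = -12 (r = -7 - 5 = -12)
m(x, N) = -7 + (-12 + x)/(-9 + N) (m(x, N) = -7 + (x - 12)/(N - 9) = -7 + (-12 + x)/(-9 + N))
-m(c(3), (-5 + 2)*(-4)) = -(51 + (-3 + 3) - 7*(-5 + 2)*(-4))/(-9 + (-5 + 2)*(-4)) = -(51 + 0 - (-21)*(-4))/(-9 - 3*(-4)) = -(51 + 0 - 7*12)/(-9 + 12) = -(51 + 0 - 84)/3 = -(-33)/3 = -1*(-11) = 11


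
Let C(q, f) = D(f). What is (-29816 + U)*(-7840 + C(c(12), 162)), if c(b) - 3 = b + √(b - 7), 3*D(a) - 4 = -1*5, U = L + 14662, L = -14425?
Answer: 695727659/3 ≈ 2.3191e+8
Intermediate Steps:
U = 237 (U = -14425 + 14662 = 237)
D(a) = -⅓ (D(a) = 4/3 + (-1*5)/3 = 4/3 + (⅓)*(-5) = 4/3 - 5/3 = -⅓)
c(b) = 3 + b + √(-7 + b) (c(b) = 3 + (b + √(b - 7)) = 3 + (b + √(-7 + b)) = 3 + b + √(-7 + b))
C(q, f) = -⅓
(-29816 + U)*(-7840 + C(c(12), 162)) = (-29816 + 237)*(-7840 - ⅓) = -29579*(-23521/3) = 695727659/3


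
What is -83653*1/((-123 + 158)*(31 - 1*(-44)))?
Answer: -83653/2625 ≈ -31.868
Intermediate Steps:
-83653*1/((-123 + 158)*(31 - 1*(-44))) = -83653*1/(35*(31 + 44)) = -83653/(35*75) = -83653/2625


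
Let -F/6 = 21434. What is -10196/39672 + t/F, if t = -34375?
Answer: 2186609/212582412 ≈ 0.010286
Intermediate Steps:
F = -128604 (F = -6*21434 = -128604)
-10196/39672 + t/F = -10196/39672 - 34375/(-128604) = -10196*1/39672 - 34375*(-1/128604) = -2549/9918 + 34375/128604 = 2186609/212582412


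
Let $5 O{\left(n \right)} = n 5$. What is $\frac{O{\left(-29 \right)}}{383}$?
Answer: $- \frac{29}{383} \approx -0.075718$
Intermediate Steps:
$O{\left(n \right)} = n$ ($O{\left(n \right)} = \frac{n 5}{5} = \frac{5 n}{5} = n$)
$\frac{O{\left(-29 \right)}}{383} = - \frac{29}{383}$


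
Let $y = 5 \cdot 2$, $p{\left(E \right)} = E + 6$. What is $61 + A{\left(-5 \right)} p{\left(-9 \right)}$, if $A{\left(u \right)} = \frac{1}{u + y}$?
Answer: $\frac{302}{5} \approx 60.4$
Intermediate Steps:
$p{\left(E \right)} = 6 + E$
$y = 10$
$A{\left(u \right)} = \frac{1}{10 + u}$ ($A{\left(u \right)} = \frac{1}{u + 10} = \frac{1}{10 + u}$)
$61 + A{\left(-5 \right)} p{\left(-9 \right)} = 61 + \frac{6 - 9}{10 - 5} = 61 + \frac{1}{5} \left(-3\right) = 61 - \frac{3}{5} = \frac{302}{5}$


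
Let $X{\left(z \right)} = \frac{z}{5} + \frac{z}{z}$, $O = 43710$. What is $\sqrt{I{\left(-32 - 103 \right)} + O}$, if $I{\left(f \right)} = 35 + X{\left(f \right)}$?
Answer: $\sqrt{43719} \approx 209.09$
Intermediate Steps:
$X{\left(z \right)} = 1 + \frac{z}{5}$ ($X{\left(z \right)} = z \frac{1}{5} + 1 = \frac{z}{5} + 1 = 1 + \frac{z}{5}$)
$I{\left(f \right)} = 36 + \frac{f}{5}$ ($I{\left(f \right)} = 35 + \left(1 + \frac{f}{5}\right) = 36 + \frac{f}{5}$)
$\sqrt{I{\left(-32 - 103 \right)} + O} = \sqrt{\left(36 + \frac{-32 - 103}{5}\right) + 43710} = \sqrt{\left(36 + \frac{1}{5} \left(-135\right)\right) + 43710} = \sqrt{\left(36 - 27\right) + 43710} = \sqrt{9 + 43710} = \sqrt{43719}$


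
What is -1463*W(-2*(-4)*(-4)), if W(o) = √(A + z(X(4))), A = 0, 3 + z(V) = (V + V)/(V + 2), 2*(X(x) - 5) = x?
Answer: -1463*I*√13/3 ≈ -1758.3*I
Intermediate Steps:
X(x) = 5 + x/2
z(V) = -3 + 2*V/(2 + V) (z(V) = -3 + (V + V)/(V + 2) = -3 + (2*V)/(2 + V) = -3 + 2*V/(2 + V))
W(o) = I*√13/3 (W(o) = √(0 + (-6 - (5 + (½)*4))/(2 + (5 + (½)*4))) = √(0 + (-6 - (5 + 2))/(2 + (5 + 2))) = √(0 + (-6 - 1*7)/(2 + 7)) = √(0 + (-6 - 7)/9) = √(0 + (⅑)*(-13)) = √(0 - 13/9) = √(-13/9) = I*√13/3)
-1463*W(-2*(-4)*(-4)) = -1463*I*√13/3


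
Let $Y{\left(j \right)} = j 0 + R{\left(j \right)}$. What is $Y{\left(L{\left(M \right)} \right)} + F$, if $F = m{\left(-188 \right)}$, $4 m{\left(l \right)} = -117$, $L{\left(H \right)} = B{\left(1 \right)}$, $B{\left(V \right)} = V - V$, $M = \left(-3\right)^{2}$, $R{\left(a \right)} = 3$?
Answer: $- \frac{105}{4} \approx -26.25$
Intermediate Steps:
$M = 9$
$B{\left(V \right)} = 0$
$L{\left(H \right)} = 0$
$m{\left(l \right)} = - \frac{117}{4}$ ($m{\left(l \right)} = \frac{1}{4} \left(-117\right) = - \frac{117}{4}$)
$Y{\left(j \right)} = 3$ ($Y{\left(j \right)} = j 0 + 3 = 0 + 3 = 3$)
$F = - \frac{117}{4} \approx -29.25$
$Y{\left(L{\left(M \right)} \right)} + F = 3 - \frac{117}{4} = - \frac{105}{4}$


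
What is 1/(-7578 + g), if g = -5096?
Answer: -1/12674 ≈ -7.8902e-5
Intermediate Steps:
1/(-7578 + g) = 1/(-7578 - 5096) = 1/(-12674) = -1/12674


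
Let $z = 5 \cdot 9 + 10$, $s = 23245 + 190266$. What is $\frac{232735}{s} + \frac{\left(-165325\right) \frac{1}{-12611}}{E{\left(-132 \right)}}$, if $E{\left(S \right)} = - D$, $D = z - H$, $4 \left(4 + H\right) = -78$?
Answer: $\frac{4384279755}{4749844873} \approx 0.92304$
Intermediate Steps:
$s = 213511$
$H = - \frac{47}{2}$ ($H = -4 + \frac{1}{4} \left(-78\right) = -4 - \frac{39}{2} = - \frac{47}{2} \approx -23.5$)
$z = 55$ ($z = 45 + 10 = 55$)
$D = \frac{157}{2}$ ($D = 55 - - \frac{47}{2} = 55 + \frac{47}{2} = \frac{157}{2} \approx 78.5$)
$E{\left(S \right)} = - \frac{157}{2}$ ($E{\left(S \right)} = \left(-1\right) \frac{157}{2} = - \frac{157}{2}$)
$\frac{232735}{s} + \frac{\left(-165325\right) \frac{1}{-12611}}{E{\left(-132 \right)}} = \frac{232735}{213511} + \frac{\left(-165325\right) \frac{1}{-12611}}{- \frac{157}{2}} = 232735 \cdot \frac{1}{213511} + \left(-165325\right) \left(- \frac{1}{12611}\right) \left(- \frac{2}{157}\right) = \frac{2615}{2399} + \frac{165325}{12611} \left(- \frac{2}{157}\right) = \frac{2615}{2399} - \frac{330650}{1979927} = \frac{4384279755}{4749844873}$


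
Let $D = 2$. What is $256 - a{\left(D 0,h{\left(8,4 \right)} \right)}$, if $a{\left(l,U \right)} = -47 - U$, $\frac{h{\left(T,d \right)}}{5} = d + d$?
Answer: $343$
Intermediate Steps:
$h{\left(T,d \right)} = 10 d$ ($h{\left(T,d \right)} = 5 \left(d + d\right) = 5 \cdot 2 d = 10 d$)
$256 - a{\left(D 0,h{\left(8,4 \right)} \right)} = 256 - \left(-47 - 10 \cdot 4\right) = 256 - \left(-47 - 40\right) = 256 - -87 = 256 + 87 = 343$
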